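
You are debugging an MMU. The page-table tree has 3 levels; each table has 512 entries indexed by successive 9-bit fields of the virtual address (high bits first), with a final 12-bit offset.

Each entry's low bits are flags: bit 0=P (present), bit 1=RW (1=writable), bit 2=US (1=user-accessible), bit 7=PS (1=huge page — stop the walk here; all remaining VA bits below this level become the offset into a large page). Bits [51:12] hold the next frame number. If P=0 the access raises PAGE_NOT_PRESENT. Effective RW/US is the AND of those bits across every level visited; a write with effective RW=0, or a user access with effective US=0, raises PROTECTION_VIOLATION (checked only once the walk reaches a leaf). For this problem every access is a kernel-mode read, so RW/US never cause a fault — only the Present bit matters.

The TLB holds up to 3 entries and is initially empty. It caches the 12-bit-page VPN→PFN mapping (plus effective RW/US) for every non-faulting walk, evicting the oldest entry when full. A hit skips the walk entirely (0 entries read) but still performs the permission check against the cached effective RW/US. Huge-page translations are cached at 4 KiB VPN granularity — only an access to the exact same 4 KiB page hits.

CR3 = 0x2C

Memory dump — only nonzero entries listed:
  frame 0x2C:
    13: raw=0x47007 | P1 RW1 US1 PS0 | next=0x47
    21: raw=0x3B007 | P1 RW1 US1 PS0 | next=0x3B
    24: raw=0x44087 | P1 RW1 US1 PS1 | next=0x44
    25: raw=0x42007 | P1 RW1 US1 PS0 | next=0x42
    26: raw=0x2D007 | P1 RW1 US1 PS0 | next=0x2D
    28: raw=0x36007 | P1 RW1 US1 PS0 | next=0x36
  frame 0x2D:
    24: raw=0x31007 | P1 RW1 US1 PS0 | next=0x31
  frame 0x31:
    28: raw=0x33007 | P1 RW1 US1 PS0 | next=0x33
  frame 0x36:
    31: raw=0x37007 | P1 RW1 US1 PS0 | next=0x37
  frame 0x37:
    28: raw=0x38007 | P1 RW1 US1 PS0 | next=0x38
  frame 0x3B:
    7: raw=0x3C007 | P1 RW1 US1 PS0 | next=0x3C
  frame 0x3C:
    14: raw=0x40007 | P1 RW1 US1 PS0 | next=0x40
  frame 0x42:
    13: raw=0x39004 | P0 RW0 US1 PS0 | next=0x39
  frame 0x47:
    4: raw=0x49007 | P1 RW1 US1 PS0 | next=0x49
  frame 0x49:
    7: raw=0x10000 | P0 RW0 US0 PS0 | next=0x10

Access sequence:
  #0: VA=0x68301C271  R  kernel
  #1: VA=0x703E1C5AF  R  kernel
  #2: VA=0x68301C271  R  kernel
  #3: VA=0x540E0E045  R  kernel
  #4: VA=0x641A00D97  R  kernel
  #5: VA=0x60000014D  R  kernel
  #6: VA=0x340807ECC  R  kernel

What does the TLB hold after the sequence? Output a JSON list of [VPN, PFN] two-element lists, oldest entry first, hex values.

Trace:
#0 VA=0x68301C271 (r,kernel):
  [0] read 0x2C idx=26: raw=0x2D007 flags P=1 W=1 U=1 S=0
  [1] read 0x2D idx=24: raw=0x31007 flags P=1 W=1 U=1 S=0
  [2] read 0x31 idx=28: raw=0x33007 flags P=1 W=1 U=1 S=0
  → PA=0x33271  (3 entries read)
#1 VA=0x703E1C5AF (r,kernel):
  [0] read 0x2C idx=28: raw=0x36007 flags P=1 W=1 U=1 S=0
  [1] read 0x36 idx=31: raw=0x37007 flags P=1 W=1 U=1 S=0
  [2] read 0x37 idx=28: raw=0x38007 flags P=1 W=1 U=1 S=0
  → PA=0x385AF  (3 entries read)
#2 VA=0x68301C271 (r,kernel):
  TLB hit vpn=0x68301C → PA=0x33271
#3 VA=0x540E0E045 (r,kernel):
  [0] read 0x2C idx=21: raw=0x3B007 flags P=1 W=1 U=1 S=0
  [1] read 0x3B idx=7: raw=0x3C007 flags P=1 W=1 U=1 S=0
  [2] read 0x3C idx=14: raw=0x40007 flags P=1 W=1 U=1 S=0
  → PA=0x40045  (3 entries read)
#4 VA=0x641A00D97 (r,kernel):
  [0] read 0x2C idx=25: raw=0x42007 flags P=1 W=1 U=1 S=0
  [1] read 0x42 idx=13: raw=0x39004 flags P=0 W=0 U=1 S=0
  ⇒ fault: PAGE_NOT_PRESENT  — 2 lookups
#5 VA=0x60000014D (r,kernel):
  [0] read 0x2C idx=24: raw=0x44087 flags P=1 W=1 U=1 S=1
  → PA=0x4414D (huge @L0)  (1 entries read)
#6 VA=0x340807ECC (r,kernel):
  [0] read 0x2C idx=13: raw=0x47007 flags P=1 W=1 U=1 S=0
  [1] read 0x47 idx=4: raw=0x49007 flags P=1 W=1 U=1 S=0
  [2] read 0x49 idx=7: raw=0x10000 flags P=0 W=0 U=0 S=0
  ⇒ fault: PAGE_NOT_PRESENT  — 3 lookups

TLB: [["0x703E1C", "0x38"], ["0x540E0E", "0x40"], ["0x600000", "0x44"]]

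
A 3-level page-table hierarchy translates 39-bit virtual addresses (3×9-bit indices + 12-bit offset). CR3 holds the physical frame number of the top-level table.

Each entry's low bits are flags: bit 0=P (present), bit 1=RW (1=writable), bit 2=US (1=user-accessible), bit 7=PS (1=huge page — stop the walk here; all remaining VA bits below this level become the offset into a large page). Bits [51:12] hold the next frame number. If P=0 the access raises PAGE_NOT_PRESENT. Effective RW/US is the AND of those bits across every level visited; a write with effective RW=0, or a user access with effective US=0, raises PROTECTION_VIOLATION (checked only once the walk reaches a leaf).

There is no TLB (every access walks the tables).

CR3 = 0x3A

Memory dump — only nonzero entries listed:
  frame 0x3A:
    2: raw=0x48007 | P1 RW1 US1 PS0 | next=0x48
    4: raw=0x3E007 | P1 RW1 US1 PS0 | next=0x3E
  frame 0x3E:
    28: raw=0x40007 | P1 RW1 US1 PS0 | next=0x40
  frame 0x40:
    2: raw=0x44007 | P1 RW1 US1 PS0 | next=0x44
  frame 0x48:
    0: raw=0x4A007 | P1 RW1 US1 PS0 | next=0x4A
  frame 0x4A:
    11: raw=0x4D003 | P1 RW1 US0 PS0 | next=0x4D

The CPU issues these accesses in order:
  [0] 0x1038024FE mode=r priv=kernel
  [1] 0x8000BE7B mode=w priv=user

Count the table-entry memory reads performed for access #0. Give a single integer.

Trace:
#0 VA=0x1038024FE (r,kernel):
  L0: frame=0x3A idx=4 entry=0x3E007 [P=1 RW=1 US=1 PS=0]
  L1: frame=0x3E idx=28 entry=0x40007 [P=1 RW=1 US=1 PS=0]
  L2: frame=0x40 idx=2 entry=0x44007 [P=1 RW=1 US=1 PS=0]
  → PA=0x444FE  (3 entries read)
#1 VA=0x8000BE7B (w,user):
  L0: frame=0x3A idx=2 entry=0x48007 [P=1 RW=1 US=1 PS=0]
  L1: frame=0x48 idx=0 entry=0x4A007 [P=1 RW=1 US=1 PS=0]
  L2: frame=0x4A idx=11 entry=0x4D003 [P=1 RW=1 US=0 PS=0]
  ⇒ fault: PROTECTION_VIOLATION  — 3 lookups

Entries read for #0: 3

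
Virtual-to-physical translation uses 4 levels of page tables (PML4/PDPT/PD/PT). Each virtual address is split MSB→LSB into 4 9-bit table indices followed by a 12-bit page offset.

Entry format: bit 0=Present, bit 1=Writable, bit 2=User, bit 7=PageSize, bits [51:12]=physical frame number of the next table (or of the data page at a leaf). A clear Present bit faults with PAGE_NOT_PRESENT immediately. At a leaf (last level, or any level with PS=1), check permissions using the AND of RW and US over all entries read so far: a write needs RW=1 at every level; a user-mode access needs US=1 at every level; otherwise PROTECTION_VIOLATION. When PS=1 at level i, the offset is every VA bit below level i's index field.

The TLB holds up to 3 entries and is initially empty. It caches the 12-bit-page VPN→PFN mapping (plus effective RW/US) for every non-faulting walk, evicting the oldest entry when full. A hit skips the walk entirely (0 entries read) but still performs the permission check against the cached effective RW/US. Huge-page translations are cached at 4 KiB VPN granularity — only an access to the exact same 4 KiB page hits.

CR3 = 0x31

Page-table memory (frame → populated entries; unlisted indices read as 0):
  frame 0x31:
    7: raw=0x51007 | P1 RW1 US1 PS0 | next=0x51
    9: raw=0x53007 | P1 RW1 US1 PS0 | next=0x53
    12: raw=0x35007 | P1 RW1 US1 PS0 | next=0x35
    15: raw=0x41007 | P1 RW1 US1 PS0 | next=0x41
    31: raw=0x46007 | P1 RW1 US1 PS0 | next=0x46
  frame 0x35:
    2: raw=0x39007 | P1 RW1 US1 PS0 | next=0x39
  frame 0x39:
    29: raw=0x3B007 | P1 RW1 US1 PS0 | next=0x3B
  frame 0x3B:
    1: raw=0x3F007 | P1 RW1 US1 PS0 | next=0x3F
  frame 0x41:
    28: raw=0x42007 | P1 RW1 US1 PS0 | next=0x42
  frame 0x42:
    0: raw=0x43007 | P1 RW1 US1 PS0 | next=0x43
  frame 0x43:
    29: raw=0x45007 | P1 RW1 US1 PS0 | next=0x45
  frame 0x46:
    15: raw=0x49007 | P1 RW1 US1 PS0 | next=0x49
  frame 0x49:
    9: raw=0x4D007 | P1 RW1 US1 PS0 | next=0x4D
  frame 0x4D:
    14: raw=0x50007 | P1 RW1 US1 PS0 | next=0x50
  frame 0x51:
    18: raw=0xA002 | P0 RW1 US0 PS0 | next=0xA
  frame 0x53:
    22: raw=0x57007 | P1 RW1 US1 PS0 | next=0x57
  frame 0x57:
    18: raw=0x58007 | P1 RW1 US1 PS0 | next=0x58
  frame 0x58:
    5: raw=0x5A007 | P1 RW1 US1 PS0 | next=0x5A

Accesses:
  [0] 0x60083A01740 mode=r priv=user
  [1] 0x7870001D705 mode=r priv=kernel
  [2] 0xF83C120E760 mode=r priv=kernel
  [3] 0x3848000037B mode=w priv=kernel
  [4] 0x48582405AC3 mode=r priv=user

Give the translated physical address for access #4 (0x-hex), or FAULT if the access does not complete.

Per-access translation:
#0 VA=0x60083A01740 (r,user):
  L0: frame=0x31 idx=12 entry=0x35007 [P=1 RW=1 US=1 PS=0]
  L1: frame=0x35 idx=2 entry=0x39007 [P=1 RW=1 US=1 PS=0]
  L2: frame=0x39 idx=29 entry=0x3B007 [P=1 RW=1 US=1 PS=0]
  L3: frame=0x3B idx=1 entry=0x3F007 [P=1 RW=1 US=1 PS=0]
  ✓ 0x3F740  — 4 lookups
#1 VA=0x7870001D705 (r,kernel):
  L0: frame=0x31 idx=15 entry=0x41007 [P=1 RW=1 US=1 PS=0]
  L1: frame=0x41 idx=28 entry=0x42007 [P=1 RW=1 US=1 PS=0]
  L2: frame=0x42 idx=0 entry=0x43007 [P=1 RW=1 US=1 PS=0]
  L3: frame=0x43 idx=29 entry=0x45007 [P=1 RW=1 US=1 PS=0]
  ✓ 0x45705  — 4 lookups
#2 VA=0xF83C120E760 (r,kernel):
  L0: frame=0x31 idx=31 entry=0x46007 [P=1 RW=1 US=1 PS=0]
  L1: frame=0x46 idx=15 entry=0x49007 [P=1 RW=1 US=1 PS=0]
  L2: frame=0x49 idx=9 entry=0x4D007 [P=1 RW=1 US=1 PS=0]
  L3: frame=0x4D idx=14 entry=0x50007 [P=1 RW=1 US=1 PS=0]
  ✓ 0x50760  — 4 lookups
#3 VA=0x3848000037B (w,kernel):
  L0: frame=0x31 idx=7 entry=0x51007 [P=1 RW=1 US=1 PS=0]
  L1: frame=0x51 idx=18 entry=0xA002 [P=0 RW=1 US=0 PS=0]
  ✗ PAGE_NOT_PRESENT  [2 reads]
#4 VA=0x48582405AC3 (r,user):
  L0: frame=0x31 idx=9 entry=0x53007 [P=1 RW=1 US=1 PS=0]
  L1: frame=0x53 idx=22 entry=0x57007 [P=1 RW=1 US=1 PS=0]
  L2: frame=0x57 idx=18 entry=0x58007 [P=1 RW=1 US=1 PS=0]
  L3: frame=0x58 idx=5 entry=0x5A007 [P=1 RW=1 US=1 PS=0]
  ✓ 0x5AAC3  — 4 lookups

Access #4 PA: 0x5AAC3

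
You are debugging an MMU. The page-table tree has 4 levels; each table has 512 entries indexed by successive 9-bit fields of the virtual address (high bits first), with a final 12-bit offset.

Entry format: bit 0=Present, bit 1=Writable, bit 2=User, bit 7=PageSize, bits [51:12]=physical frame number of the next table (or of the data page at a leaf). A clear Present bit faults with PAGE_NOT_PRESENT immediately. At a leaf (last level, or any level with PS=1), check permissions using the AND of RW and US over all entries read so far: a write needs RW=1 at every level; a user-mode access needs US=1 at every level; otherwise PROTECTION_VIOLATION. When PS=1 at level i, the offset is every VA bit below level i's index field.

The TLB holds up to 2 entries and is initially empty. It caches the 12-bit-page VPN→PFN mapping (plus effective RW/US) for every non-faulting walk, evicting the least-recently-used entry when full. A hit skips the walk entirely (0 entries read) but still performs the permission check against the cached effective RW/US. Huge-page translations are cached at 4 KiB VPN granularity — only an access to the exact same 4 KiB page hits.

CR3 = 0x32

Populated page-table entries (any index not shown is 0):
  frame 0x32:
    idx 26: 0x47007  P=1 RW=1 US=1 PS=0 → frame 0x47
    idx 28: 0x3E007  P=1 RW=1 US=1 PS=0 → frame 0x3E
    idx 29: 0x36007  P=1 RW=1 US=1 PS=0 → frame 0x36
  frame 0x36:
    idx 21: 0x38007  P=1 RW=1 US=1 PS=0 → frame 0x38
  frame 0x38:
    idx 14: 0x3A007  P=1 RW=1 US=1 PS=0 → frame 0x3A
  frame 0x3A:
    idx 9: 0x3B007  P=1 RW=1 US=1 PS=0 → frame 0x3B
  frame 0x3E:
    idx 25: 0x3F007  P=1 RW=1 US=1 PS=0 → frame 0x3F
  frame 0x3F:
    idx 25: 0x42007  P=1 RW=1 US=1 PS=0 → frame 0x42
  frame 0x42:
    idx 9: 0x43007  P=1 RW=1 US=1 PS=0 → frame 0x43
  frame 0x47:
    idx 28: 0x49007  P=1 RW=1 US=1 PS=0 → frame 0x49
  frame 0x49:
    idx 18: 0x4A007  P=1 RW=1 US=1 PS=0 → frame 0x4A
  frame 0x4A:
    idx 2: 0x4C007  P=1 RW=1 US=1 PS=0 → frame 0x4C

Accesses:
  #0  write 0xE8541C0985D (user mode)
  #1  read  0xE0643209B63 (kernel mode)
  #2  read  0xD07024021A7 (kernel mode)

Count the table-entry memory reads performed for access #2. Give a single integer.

Walk each access:
#0 VA=0xE8541C0985D (w,user):
  [0] read 0x32 idx=29: raw=0x36007 flags P=1 W=1 U=1 S=0
  [1] read 0x36 idx=21: raw=0x38007 flags P=1 W=1 U=1 S=0
  [2] read 0x38 idx=14: raw=0x3A007 flags P=1 W=1 U=1 S=0
  [3] read 0x3A idx=9: raw=0x3B007 flags P=1 W=1 U=1 S=0
  ✓ 0x3B85D  — 4 lookups
#1 VA=0xE0643209B63 (r,kernel):
  [0] read 0x32 idx=28: raw=0x3E007 flags P=1 W=1 U=1 S=0
  [1] read 0x3E idx=25: raw=0x3F007 flags P=1 W=1 U=1 S=0
  [2] read 0x3F idx=25: raw=0x42007 flags P=1 W=1 U=1 S=0
  [3] read 0x42 idx=9: raw=0x43007 flags P=1 W=1 U=1 S=0
  ✓ 0x43B63  — 4 lookups
#2 VA=0xD07024021A7 (r,kernel):
  [0] read 0x32 idx=26: raw=0x47007 flags P=1 W=1 U=1 S=0
  [1] read 0x47 idx=28: raw=0x49007 flags P=1 W=1 U=1 S=0
  [2] read 0x49 idx=18: raw=0x4A007 flags P=1 W=1 U=1 S=0
  [3] read 0x4A idx=2: raw=0x4C007 flags P=1 W=1 U=1 S=0
  ✓ 0x4C1A7  — 4 lookups

Entries read for #2: 4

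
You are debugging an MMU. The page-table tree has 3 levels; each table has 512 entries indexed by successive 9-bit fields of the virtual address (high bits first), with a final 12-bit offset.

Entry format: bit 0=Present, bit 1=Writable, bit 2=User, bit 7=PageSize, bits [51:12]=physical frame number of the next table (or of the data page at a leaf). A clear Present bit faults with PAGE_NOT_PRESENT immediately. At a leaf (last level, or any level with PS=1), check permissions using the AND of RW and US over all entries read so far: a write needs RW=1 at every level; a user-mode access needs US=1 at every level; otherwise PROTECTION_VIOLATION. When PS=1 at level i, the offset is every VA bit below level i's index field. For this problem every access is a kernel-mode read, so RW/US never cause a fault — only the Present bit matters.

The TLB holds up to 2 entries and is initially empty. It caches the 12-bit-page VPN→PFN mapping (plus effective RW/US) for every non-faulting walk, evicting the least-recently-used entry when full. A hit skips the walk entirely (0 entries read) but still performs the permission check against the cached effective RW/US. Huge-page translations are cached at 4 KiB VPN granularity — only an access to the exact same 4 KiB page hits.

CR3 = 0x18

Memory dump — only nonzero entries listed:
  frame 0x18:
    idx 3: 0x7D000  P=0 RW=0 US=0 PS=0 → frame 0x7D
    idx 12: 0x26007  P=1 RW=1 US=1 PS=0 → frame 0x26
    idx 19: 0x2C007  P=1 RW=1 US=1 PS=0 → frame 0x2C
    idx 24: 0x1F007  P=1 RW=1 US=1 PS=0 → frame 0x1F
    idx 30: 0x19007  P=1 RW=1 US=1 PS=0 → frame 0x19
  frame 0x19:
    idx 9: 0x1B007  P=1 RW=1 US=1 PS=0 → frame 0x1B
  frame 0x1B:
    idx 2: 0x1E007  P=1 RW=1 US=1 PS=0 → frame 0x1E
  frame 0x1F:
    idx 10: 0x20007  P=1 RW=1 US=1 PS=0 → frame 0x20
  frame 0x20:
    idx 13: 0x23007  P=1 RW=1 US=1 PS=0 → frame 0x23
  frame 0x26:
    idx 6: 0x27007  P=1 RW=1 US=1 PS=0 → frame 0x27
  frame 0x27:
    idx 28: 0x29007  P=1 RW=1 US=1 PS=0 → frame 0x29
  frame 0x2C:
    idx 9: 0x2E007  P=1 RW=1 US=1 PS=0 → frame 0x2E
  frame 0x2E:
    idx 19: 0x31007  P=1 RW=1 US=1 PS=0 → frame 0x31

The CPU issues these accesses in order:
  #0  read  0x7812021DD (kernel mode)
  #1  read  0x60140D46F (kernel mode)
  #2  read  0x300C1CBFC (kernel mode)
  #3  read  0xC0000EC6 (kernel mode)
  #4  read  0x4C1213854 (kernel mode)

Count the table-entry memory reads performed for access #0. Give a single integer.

Walk each access:
#0 VA=0x7812021DD (r,kernel):
  L0: frame=0x18 idx=30 entry=0x19007 [P=1 RW=1 US=1 PS=0]
  L1: frame=0x19 idx=9 entry=0x1B007 [P=1 RW=1 US=1 PS=0]
  L2: frame=0x1B idx=2 entry=0x1E007 [P=1 RW=1 US=1 PS=0]
  ⇒ phys 0x1E1DD  [3 reads]
#1 VA=0x60140D46F (r,kernel):
  L0: frame=0x18 idx=24 entry=0x1F007 [P=1 RW=1 US=1 PS=0]
  L1: frame=0x1F idx=10 entry=0x20007 [P=1 RW=1 US=1 PS=0]
  L2: frame=0x20 idx=13 entry=0x23007 [P=1 RW=1 US=1 PS=0]
  ⇒ phys 0x2346F  [3 reads]
#2 VA=0x300C1CBFC (r,kernel):
  L0: frame=0x18 idx=12 entry=0x26007 [P=1 RW=1 US=1 PS=0]
  L1: frame=0x26 idx=6 entry=0x27007 [P=1 RW=1 US=1 PS=0]
  L2: frame=0x27 idx=28 entry=0x29007 [P=1 RW=1 US=1 PS=0]
  ⇒ phys 0x29BFC  [3 reads]
#3 VA=0xC0000EC6 (r,kernel):
  L0: frame=0x18 idx=3 entry=0x7D000 [P=0 RW=0 US=0 PS=0]
  → PAGE_NOT_PRESENT  (1 entries read)
#4 VA=0x4C1213854 (r,kernel):
  L0: frame=0x18 idx=19 entry=0x2C007 [P=1 RW=1 US=1 PS=0]
  L1: frame=0x2C idx=9 entry=0x2E007 [P=1 RW=1 US=1 PS=0]
  L2: frame=0x2E idx=19 entry=0x31007 [P=1 RW=1 US=1 PS=0]
  ⇒ phys 0x31854  [3 reads]

Entries read for #0: 3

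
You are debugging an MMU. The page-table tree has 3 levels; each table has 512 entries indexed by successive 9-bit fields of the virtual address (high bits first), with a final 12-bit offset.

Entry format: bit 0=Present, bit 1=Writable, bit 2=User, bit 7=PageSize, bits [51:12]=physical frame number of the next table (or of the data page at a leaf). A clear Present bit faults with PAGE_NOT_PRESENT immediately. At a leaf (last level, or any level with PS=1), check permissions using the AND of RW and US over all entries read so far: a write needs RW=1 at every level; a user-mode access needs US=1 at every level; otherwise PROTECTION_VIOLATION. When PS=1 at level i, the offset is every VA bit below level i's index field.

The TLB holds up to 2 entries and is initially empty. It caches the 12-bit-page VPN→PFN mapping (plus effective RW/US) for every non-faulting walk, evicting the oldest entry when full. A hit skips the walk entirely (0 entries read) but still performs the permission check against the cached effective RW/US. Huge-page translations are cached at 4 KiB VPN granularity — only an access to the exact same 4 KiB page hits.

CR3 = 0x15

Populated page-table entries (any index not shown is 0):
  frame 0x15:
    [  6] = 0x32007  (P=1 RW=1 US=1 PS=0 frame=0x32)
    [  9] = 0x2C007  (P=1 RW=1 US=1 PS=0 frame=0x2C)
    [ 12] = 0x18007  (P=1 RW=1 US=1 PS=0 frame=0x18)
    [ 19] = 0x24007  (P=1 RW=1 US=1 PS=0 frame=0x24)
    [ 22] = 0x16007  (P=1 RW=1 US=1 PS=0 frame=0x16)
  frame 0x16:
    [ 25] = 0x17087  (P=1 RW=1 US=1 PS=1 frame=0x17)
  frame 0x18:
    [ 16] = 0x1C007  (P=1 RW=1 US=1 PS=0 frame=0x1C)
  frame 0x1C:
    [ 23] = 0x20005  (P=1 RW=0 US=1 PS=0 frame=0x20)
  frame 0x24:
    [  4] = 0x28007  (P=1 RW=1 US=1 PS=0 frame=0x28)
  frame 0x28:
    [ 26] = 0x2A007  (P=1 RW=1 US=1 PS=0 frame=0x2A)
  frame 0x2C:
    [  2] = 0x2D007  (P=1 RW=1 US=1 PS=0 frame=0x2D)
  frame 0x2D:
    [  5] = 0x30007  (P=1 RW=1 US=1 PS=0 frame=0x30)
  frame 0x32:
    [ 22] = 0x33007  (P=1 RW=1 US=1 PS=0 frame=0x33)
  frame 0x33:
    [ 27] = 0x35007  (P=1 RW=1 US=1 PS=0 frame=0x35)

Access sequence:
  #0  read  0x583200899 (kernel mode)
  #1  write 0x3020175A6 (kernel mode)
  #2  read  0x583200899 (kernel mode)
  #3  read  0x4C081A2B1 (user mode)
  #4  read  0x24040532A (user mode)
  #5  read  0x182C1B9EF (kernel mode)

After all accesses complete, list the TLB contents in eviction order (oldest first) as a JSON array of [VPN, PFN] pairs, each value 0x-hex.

Trace:
#0 VA=0x583200899 (r,kernel):
  L0 @0x15[22] → 0x16007  P=1,RW=1,US=1,PS=0
  L1 @0x16[25] → 0x17087  P=1,RW=1,US=1,PS=1
  ✓ 0x17899 (huge @L1)  — 2 lookups
#1 VA=0x3020175A6 (w,kernel):
  L0 @0x15[12] → 0x18007  P=1,RW=1,US=1,PS=0
  L1 @0x18[16] → 0x1C007  P=1,RW=1,US=1,PS=0
  L2 @0x1C[23] → 0x20005  P=1,RW=0,US=1,PS=0
  ⇒ fault: PROTECTION_VIOLATION  — 3 lookups
#2 VA=0x583200899 (r,kernel):
  TLB hit vpn=0x583200 → PA=0x17899
#3 VA=0x4C081A2B1 (r,user):
  L0 @0x15[19] → 0x24007  P=1,RW=1,US=1,PS=0
  L1 @0x24[4] → 0x28007  P=1,RW=1,US=1,PS=0
  L2 @0x28[26] → 0x2A007  P=1,RW=1,US=1,PS=0
  ✓ 0x2A2B1  — 3 lookups
#4 VA=0x24040532A (r,user):
  L0 @0x15[9] → 0x2C007  P=1,RW=1,US=1,PS=0
  L1 @0x2C[2] → 0x2D007  P=1,RW=1,US=1,PS=0
  L2 @0x2D[5] → 0x30007  P=1,RW=1,US=1,PS=0
  ✓ 0x3032A  — 3 lookups
#5 VA=0x182C1B9EF (r,kernel):
  L0 @0x15[6] → 0x32007  P=1,RW=1,US=1,PS=0
  L1 @0x32[22] → 0x33007  P=1,RW=1,US=1,PS=0
  L2 @0x33[27] → 0x35007  P=1,RW=1,US=1,PS=0
  ✓ 0x359EF  — 3 lookups

TLB: [["0x240405", "0x30"], ["0x182C1B", "0x35"]]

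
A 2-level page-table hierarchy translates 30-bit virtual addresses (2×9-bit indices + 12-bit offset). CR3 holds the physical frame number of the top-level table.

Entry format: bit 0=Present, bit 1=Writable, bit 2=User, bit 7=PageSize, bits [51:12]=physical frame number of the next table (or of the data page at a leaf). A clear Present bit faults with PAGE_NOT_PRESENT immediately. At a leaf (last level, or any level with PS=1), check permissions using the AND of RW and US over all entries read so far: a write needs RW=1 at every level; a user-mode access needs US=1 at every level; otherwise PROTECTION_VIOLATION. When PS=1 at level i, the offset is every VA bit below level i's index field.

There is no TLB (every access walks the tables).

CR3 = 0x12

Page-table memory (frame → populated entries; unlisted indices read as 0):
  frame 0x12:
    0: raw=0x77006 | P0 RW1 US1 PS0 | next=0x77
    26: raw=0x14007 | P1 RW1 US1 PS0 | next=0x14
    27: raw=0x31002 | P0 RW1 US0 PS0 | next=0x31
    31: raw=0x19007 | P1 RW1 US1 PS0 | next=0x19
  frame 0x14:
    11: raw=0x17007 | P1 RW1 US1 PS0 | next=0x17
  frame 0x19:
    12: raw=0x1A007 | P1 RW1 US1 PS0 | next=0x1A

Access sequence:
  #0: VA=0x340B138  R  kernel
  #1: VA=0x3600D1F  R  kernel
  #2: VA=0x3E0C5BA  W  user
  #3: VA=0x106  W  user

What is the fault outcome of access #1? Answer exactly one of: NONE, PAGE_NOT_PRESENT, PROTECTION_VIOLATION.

Walk each access:
#0 VA=0x340B138 (r,kernel):
  [0] read 0x12 idx=26: raw=0x14007 flags P=1 W=1 U=1 S=0
  [1] read 0x14 idx=11: raw=0x17007 flags P=1 W=1 U=1 S=0
  ⇒ phys 0x17138  [2 reads]
#1 VA=0x3600D1F (r,kernel):
  [0] read 0x12 idx=27: raw=0x31002 flags P=0 W=1 U=0 S=0
  ✗ PAGE_NOT_PRESENT  [1 reads]
#2 VA=0x3E0C5BA (w,user):
  [0] read 0x12 idx=31: raw=0x19007 flags P=1 W=1 U=1 S=0
  [1] read 0x19 idx=12: raw=0x1A007 flags P=1 W=1 U=1 S=0
  ⇒ phys 0x1A5BA  [2 reads]
#3 VA=0x106 (w,user):
  [0] read 0x12 idx=0: raw=0x77006 flags P=0 W=1 U=1 S=0
  ✗ PAGE_NOT_PRESENT  [1 reads]

Access #1 fault: PAGE_NOT_PRESENT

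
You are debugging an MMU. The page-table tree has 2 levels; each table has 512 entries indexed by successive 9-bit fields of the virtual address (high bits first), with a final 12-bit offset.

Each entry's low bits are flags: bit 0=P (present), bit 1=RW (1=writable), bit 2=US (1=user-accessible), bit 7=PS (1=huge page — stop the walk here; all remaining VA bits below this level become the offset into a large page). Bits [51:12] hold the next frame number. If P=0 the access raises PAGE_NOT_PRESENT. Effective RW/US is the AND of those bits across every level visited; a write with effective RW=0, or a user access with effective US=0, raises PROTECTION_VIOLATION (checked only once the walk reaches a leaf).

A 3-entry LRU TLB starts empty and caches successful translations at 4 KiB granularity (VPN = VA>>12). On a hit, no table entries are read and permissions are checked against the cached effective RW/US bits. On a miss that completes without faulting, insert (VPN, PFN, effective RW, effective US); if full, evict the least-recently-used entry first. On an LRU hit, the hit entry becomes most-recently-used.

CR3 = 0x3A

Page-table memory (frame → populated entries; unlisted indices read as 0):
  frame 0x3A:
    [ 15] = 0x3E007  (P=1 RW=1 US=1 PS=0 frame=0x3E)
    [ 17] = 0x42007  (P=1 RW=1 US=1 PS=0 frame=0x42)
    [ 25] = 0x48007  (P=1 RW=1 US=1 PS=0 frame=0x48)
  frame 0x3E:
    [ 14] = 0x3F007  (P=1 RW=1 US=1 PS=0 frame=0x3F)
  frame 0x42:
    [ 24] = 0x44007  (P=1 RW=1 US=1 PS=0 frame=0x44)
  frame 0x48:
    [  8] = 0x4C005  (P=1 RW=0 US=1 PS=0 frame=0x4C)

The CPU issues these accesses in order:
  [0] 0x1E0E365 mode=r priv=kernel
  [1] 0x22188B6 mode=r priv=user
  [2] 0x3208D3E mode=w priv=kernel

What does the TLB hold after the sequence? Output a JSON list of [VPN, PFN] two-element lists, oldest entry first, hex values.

Walk each access:
#0 VA=0x1E0E365 (r,kernel):
  L0 @0x3A[15] → 0x3E007  P=1,RW=1,US=1,PS=0
  L1 @0x3E[14] → 0x3F007  P=1,RW=1,US=1,PS=0
  → PA=0x3F365  (2 entries read)
#1 VA=0x22188B6 (r,user):
  L0 @0x3A[17] → 0x42007  P=1,RW=1,US=1,PS=0
  L1 @0x42[24] → 0x44007  P=1,RW=1,US=1,PS=0
  → PA=0x448B6  (2 entries read)
#2 VA=0x3208D3E (w,kernel):
  L0 @0x3A[25] → 0x48007  P=1,RW=1,US=1,PS=0
  L1 @0x48[8] → 0x4C005  P=1,RW=0,US=1,PS=0
  → PROTECTION_VIOLATION  (2 entries read)

TLB: [["0x1E0E", "0x3F"], ["0x2218", "0x44"]]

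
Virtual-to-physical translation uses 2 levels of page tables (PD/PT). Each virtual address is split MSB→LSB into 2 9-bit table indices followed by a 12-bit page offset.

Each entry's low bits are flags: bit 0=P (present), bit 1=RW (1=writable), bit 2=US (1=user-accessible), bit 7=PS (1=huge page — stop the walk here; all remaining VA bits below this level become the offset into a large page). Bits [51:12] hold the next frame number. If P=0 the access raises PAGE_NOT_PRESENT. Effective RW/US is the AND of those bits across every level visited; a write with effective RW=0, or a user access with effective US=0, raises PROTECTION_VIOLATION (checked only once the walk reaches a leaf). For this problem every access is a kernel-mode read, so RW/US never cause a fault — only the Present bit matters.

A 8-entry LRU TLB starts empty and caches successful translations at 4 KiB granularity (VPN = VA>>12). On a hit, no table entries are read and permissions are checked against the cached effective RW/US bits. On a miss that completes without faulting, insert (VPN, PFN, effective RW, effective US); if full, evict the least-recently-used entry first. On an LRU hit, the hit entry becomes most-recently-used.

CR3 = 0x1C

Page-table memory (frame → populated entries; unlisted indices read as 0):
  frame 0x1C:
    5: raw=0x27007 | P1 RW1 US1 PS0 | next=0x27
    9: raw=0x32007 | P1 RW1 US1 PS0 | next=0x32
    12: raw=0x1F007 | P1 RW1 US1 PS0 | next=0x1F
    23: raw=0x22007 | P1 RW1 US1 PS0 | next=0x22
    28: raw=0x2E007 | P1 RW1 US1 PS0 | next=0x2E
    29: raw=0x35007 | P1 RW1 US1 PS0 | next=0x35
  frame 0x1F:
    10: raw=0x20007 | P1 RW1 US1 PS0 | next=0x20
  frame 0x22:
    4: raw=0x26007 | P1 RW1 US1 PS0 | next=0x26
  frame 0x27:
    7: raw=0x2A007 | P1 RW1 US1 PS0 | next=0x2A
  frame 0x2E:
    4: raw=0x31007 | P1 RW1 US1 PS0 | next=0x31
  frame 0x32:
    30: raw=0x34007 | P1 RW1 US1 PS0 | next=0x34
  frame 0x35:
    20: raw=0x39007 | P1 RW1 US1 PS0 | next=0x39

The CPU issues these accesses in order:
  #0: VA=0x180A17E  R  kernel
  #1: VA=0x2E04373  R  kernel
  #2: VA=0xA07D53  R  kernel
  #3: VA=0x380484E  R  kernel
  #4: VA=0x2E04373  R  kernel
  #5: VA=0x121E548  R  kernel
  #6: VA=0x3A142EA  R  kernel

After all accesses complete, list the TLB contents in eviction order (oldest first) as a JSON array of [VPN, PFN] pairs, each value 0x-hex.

Walk each access:
#0 VA=0x180A17E (r,kernel):
  lvl0: tbl 0x1C, slot 12 ⇒ 0x1F007 (P1/RW1/US1/PS0)
  lvl1: tbl 0x1F, slot 10 ⇒ 0x20007 (P1/RW1/US1/PS0)
  ✓ 0x2017E  — 2 lookups
#1 VA=0x2E04373 (r,kernel):
  lvl0: tbl 0x1C, slot 23 ⇒ 0x22007 (P1/RW1/US1/PS0)
  lvl1: tbl 0x22, slot 4 ⇒ 0x26007 (P1/RW1/US1/PS0)
  ✓ 0x26373  — 2 lookups
#2 VA=0xA07D53 (r,kernel):
  lvl0: tbl 0x1C, slot 5 ⇒ 0x27007 (P1/RW1/US1/PS0)
  lvl1: tbl 0x27, slot 7 ⇒ 0x2A007 (P1/RW1/US1/PS0)
  ✓ 0x2AD53  — 2 lookups
#3 VA=0x380484E (r,kernel):
  lvl0: tbl 0x1C, slot 28 ⇒ 0x2E007 (P1/RW1/US1/PS0)
  lvl1: tbl 0x2E, slot 4 ⇒ 0x31007 (P1/RW1/US1/PS0)
  ✓ 0x3184E  — 2 lookups
#4 VA=0x2E04373 (r,kernel):
  TLB hit vpn=0x2E04 → PA=0x26373
#5 VA=0x121E548 (r,kernel):
  lvl0: tbl 0x1C, slot 9 ⇒ 0x32007 (P1/RW1/US1/PS0)
  lvl1: tbl 0x32, slot 30 ⇒ 0x34007 (P1/RW1/US1/PS0)
  ✓ 0x34548  — 2 lookups
#6 VA=0x3A142EA (r,kernel):
  lvl0: tbl 0x1C, slot 29 ⇒ 0x35007 (P1/RW1/US1/PS0)
  lvl1: tbl 0x35, slot 20 ⇒ 0x39007 (P1/RW1/US1/PS0)
  ✓ 0x392EA  — 2 lookups

TLB: [["0x180A", "0x20"], ["0xA07", "0x2A"], ["0x3804", "0x31"], ["0x2E04", "0x26"], ["0x121E", "0x34"], ["0x3A14", "0x39"]]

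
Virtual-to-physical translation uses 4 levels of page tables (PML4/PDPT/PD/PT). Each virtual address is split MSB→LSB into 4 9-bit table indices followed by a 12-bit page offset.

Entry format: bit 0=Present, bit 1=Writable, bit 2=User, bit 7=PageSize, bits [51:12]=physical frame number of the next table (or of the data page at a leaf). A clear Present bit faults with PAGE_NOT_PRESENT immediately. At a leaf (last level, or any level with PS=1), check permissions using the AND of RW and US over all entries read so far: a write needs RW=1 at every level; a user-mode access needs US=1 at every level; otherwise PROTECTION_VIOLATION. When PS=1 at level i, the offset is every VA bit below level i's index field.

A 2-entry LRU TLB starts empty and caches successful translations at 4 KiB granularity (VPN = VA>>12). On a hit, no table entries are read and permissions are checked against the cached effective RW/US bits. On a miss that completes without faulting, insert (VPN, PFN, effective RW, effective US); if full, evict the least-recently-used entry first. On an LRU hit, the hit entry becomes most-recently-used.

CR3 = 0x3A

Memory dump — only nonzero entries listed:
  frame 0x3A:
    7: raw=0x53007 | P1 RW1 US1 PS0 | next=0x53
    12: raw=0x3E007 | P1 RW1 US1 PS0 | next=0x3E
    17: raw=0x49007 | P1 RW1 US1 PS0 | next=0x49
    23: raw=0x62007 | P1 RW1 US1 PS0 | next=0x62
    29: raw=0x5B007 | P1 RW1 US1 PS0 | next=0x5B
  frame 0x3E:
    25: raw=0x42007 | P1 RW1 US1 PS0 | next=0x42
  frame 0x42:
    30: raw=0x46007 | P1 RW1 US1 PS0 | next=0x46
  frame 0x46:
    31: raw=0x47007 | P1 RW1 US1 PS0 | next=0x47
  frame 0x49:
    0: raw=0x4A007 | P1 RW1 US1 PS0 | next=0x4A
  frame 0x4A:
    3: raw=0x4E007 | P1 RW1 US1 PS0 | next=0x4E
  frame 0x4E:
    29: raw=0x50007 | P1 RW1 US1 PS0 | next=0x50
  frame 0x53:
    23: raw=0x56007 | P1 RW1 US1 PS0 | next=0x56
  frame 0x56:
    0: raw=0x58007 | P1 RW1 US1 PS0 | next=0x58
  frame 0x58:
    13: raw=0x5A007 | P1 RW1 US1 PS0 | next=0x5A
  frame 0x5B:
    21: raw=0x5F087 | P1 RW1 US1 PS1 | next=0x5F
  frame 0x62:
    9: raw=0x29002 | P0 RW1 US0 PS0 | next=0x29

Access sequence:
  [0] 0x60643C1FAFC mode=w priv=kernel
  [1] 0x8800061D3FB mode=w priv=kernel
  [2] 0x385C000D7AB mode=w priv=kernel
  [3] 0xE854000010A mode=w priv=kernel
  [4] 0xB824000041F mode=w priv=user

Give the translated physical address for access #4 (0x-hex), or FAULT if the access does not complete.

Per-access translation:
#0 VA=0x60643C1FAFC (w,kernel):
  L0: frame=0x3A idx=12 entry=0x3E007 [P=1 RW=1 US=1 PS=0]
  L1: frame=0x3E idx=25 entry=0x42007 [P=1 RW=1 US=1 PS=0]
  L2: frame=0x42 idx=30 entry=0x46007 [P=1 RW=1 US=1 PS=0]
  L3: frame=0x46 idx=31 entry=0x47007 [P=1 RW=1 US=1 PS=0]
  ⇒ phys 0x47AFC  [4 reads]
#1 VA=0x8800061D3FB (w,kernel):
  L0: frame=0x3A idx=17 entry=0x49007 [P=1 RW=1 US=1 PS=0]
  L1: frame=0x49 idx=0 entry=0x4A007 [P=1 RW=1 US=1 PS=0]
  L2: frame=0x4A idx=3 entry=0x4E007 [P=1 RW=1 US=1 PS=0]
  L3: frame=0x4E idx=29 entry=0x50007 [P=1 RW=1 US=1 PS=0]
  ⇒ phys 0x503FB  [4 reads]
#2 VA=0x385C000D7AB (w,kernel):
  L0: frame=0x3A idx=7 entry=0x53007 [P=1 RW=1 US=1 PS=0]
  L1: frame=0x53 idx=23 entry=0x56007 [P=1 RW=1 US=1 PS=0]
  L2: frame=0x56 idx=0 entry=0x58007 [P=1 RW=1 US=1 PS=0]
  L3: frame=0x58 idx=13 entry=0x5A007 [P=1 RW=1 US=1 PS=0]
  ⇒ phys 0x5A7AB  [4 reads]
#3 VA=0xE854000010A (w,kernel):
  L0: frame=0x3A idx=29 entry=0x5B007 [P=1 RW=1 US=1 PS=0]
  L1: frame=0x5B idx=21 entry=0x5F087 [P=1 RW=1 US=1 PS=1]
  ⇒ phys 0x5F10A (huge @L1)  [2 reads]
#4 VA=0xB824000041F (w,user):
  L0: frame=0x3A idx=23 entry=0x62007 [P=1 RW=1 US=1 PS=0]
  L1: frame=0x62 idx=9 entry=0x29002 [P=0 RW=1 US=0 PS=0]
  → PAGE_NOT_PRESENT  (2 entries read)

Access #4 PA: FAULT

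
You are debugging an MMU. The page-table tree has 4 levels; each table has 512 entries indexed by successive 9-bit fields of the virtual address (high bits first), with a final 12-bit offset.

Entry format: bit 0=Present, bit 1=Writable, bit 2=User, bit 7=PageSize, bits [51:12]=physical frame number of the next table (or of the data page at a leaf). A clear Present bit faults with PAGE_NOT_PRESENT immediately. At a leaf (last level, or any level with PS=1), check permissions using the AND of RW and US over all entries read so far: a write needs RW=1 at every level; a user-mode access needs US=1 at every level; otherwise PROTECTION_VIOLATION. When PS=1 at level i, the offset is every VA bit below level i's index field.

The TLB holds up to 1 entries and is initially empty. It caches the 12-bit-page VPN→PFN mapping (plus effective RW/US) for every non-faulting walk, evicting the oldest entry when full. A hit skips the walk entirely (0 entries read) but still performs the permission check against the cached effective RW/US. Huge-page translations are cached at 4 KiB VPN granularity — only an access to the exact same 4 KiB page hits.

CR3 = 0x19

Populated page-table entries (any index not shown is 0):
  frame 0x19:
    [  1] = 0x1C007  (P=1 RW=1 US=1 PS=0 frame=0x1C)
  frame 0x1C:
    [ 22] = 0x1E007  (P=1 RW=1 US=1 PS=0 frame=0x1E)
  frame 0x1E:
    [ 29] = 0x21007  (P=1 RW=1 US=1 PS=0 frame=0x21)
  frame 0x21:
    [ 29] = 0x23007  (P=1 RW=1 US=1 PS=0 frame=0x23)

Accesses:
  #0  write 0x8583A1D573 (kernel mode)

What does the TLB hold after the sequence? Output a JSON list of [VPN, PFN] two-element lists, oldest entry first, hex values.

Per-access translation:
#0 VA=0x8583A1D573 (w,kernel):
  [0] read 0x19 idx=1: raw=0x1C007 flags P=1 W=1 U=1 S=0
  [1] read 0x1C idx=22: raw=0x1E007 flags P=1 W=1 U=1 S=0
  [2] read 0x1E idx=29: raw=0x21007 flags P=1 W=1 U=1 S=0
  [3] read 0x21 idx=29: raw=0x23007 flags P=1 W=1 U=1 S=0
  ✓ 0x23573  — 4 lookups

TLB: [["0x8583A1D", "0x23"]]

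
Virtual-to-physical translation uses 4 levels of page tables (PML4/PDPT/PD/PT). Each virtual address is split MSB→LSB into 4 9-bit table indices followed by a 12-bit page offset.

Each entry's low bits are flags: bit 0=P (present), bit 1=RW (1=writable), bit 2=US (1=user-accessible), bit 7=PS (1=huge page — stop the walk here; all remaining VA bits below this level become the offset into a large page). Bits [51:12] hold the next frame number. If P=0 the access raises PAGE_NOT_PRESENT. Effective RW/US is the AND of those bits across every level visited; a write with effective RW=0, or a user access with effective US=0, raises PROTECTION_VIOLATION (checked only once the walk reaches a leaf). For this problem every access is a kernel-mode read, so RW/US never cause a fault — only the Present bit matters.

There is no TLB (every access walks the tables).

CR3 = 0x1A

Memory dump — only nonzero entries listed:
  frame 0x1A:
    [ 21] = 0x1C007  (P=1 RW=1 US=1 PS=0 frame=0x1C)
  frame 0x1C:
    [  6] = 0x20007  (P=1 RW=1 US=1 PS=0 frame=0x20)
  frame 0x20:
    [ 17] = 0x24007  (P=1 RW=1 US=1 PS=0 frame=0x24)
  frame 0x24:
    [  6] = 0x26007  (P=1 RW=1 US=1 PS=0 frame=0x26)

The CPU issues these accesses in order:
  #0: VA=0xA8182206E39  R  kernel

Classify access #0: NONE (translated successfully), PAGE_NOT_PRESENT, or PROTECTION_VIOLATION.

Walk each access:
#0 VA=0xA8182206E39 (r,kernel):
  lvl0: tbl 0x1A, slot 21 ⇒ 0x1C007 (P1/RW1/US1/PS0)
  lvl1: tbl 0x1C, slot 6 ⇒ 0x20007 (P1/RW1/US1/PS0)
  lvl2: tbl 0x20, slot 17 ⇒ 0x24007 (P1/RW1/US1/PS0)
  lvl3: tbl 0x24, slot 6 ⇒ 0x26007 (P1/RW1/US1/PS0)
  ⇒ phys 0x26E39  [4 reads]

Access #0 fault: NONE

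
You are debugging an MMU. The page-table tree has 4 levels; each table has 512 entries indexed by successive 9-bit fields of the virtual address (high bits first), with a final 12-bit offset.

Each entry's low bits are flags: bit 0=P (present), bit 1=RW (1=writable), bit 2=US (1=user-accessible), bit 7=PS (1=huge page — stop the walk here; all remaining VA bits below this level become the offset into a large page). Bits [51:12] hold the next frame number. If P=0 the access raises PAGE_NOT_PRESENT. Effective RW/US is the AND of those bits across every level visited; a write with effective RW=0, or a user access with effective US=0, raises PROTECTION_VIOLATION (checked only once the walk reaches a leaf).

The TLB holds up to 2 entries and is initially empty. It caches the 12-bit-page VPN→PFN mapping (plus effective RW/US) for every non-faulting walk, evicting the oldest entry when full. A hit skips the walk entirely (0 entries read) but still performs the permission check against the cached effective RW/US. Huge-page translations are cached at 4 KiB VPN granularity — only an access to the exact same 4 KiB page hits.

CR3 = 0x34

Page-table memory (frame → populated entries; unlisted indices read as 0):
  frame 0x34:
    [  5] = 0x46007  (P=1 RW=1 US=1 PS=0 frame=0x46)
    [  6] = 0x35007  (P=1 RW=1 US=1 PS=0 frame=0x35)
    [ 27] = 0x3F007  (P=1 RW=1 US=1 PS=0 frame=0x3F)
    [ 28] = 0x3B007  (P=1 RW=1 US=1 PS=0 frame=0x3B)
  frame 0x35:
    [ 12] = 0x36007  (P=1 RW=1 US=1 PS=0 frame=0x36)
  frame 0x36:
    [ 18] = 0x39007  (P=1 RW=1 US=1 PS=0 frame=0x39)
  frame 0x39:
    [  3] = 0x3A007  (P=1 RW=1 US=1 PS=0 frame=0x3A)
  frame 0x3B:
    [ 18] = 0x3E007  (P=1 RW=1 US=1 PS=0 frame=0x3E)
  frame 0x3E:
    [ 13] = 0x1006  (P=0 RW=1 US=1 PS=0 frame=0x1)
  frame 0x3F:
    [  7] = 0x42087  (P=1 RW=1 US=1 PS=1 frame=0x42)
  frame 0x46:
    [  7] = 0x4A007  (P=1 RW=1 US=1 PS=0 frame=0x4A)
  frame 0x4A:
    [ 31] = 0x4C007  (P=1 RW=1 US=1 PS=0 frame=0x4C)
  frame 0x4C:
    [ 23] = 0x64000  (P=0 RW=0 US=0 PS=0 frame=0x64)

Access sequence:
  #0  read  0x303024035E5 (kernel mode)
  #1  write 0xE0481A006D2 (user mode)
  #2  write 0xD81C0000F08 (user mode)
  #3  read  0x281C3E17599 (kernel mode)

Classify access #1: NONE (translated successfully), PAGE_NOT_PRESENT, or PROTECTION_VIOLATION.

Per-access translation:
#0 VA=0x303024035E5 (r,kernel):
  L0 @0x34[6] → 0x35007  P=1,RW=1,US=1,PS=0
  L1 @0x35[12] → 0x36007  P=1,RW=1,US=1,PS=0
  L2 @0x36[18] → 0x39007  P=1,RW=1,US=1,PS=0
  L3 @0x39[3] → 0x3A007  P=1,RW=1,US=1,PS=0
  → PA=0x3A5E5  (4 entries read)
#1 VA=0xE0481A006D2 (w,user):
  L0 @0x34[28] → 0x3B007  P=1,RW=1,US=1,PS=0
  L1 @0x3B[18] → 0x3E007  P=1,RW=1,US=1,PS=0
  L2 @0x3E[13] → 0x1006  P=0,RW=1,US=1,PS=0
  → PAGE_NOT_PRESENT  (3 entries read)
#2 VA=0xD81C0000F08 (w,user):
  L0 @0x34[27] → 0x3F007  P=1,RW=1,US=1,PS=0
  L1 @0x3F[7] → 0x42087  P=1,RW=1,US=1,PS=1
  → PA=0x42F08 (huge @L1)  (2 entries read)
#3 VA=0x281C3E17599 (r,kernel):
  L0 @0x34[5] → 0x46007  P=1,RW=1,US=1,PS=0
  L1 @0x46[7] → 0x4A007  P=1,RW=1,US=1,PS=0
  L2 @0x4A[31] → 0x4C007  P=1,RW=1,US=1,PS=0
  L3 @0x4C[23] → 0x64000  P=0,RW=0,US=0,PS=0
  → PAGE_NOT_PRESENT  (4 entries read)

Access #1 fault: PAGE_NOT_PRESENT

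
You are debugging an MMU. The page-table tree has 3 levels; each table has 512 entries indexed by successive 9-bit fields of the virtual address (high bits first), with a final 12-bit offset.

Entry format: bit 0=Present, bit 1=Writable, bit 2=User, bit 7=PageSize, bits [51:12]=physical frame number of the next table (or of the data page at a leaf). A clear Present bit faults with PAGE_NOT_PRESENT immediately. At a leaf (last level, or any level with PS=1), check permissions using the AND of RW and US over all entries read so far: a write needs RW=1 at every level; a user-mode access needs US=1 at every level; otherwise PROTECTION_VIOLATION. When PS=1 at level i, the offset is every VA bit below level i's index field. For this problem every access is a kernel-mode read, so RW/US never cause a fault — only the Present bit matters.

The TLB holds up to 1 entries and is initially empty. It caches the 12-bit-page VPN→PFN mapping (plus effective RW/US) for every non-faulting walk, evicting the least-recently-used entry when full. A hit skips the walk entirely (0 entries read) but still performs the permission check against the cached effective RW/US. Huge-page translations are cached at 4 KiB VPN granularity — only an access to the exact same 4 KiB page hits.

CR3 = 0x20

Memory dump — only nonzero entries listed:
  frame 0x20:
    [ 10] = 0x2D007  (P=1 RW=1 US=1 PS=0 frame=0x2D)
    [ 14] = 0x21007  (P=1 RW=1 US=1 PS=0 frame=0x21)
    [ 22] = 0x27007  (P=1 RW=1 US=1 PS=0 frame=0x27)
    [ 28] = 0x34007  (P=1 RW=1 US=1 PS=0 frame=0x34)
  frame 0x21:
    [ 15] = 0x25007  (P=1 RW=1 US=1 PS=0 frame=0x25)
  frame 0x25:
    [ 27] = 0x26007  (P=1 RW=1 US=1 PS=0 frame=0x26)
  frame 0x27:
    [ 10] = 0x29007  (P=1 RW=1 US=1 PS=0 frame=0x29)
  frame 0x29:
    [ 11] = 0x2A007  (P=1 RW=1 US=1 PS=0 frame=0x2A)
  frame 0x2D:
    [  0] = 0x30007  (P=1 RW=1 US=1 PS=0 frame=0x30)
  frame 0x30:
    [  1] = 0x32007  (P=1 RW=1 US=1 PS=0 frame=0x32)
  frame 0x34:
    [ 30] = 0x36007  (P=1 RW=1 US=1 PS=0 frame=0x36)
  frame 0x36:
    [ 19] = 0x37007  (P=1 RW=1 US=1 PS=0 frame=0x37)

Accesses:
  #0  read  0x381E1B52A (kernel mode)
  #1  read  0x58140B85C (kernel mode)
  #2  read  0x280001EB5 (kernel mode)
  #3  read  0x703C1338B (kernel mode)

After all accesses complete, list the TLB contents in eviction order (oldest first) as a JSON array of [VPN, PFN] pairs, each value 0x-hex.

Walk each access:
#0 VA=0x381E1B52A (r,kernel):
  L0 @0x20[14] → 0x21007  P=1,RW=1,US=1,PS=0
  L1 @0x21[15] → 0x25007  P=1,RW=1,US=1,PS=0
  L2 @0x25[27] → 0x26007  P=1,RW=1,US=1,PS=0
  → PA=0x2652A  (3 entries read)
#1 VA=0x58140B85C (r,kernel):
  L0 @0x20[22] → 0x27007  P=1,RW=1,US=1,PS=0
  L1 @0x27[10] → 0x29007  P=1,RW=1,US=1,PS=0
  L2 @0x29[11] → 0x2A007  P=1,RW=1,US=1,PS=0
  → PA=0x2A85C  (3 entries read)
#2 VA=0x280001EB5 (r,kernel):
  L0 @0x20[10] → 0x2D007  P=1,RW=1,US=1,PS=0
  L1 @0x2D[0] → 0x30007  P=1,RW=1,US=1,PS=0
  L2 @0x30[1] → 0x32007  P=1,RW=1,US=1,PS=0
  → PA=0x32EB5  (3 entries read)
#3 VA=0x703C1338B (r,kernel):
  L0 @0x20[28] → 0x34007  P=1,RW=1,US=1,PS=0
  L1 @0x34[30] → 0x36007  P=1,RW=1,US=1,PS=0
  L2 @0x36[19] → 0x37007  P=1,RW=1,US=1,PS=0
  → PA=0x3738B  (3 entries read)

TLB: [["0x703C13", "0x37"]]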